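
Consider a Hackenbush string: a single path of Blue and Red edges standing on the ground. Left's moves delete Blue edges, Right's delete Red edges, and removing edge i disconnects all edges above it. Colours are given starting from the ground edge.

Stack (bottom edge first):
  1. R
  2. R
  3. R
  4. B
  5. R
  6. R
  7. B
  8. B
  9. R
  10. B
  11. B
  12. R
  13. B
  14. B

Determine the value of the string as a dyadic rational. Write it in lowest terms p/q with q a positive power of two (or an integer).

-5705/2048

edge 1 of 14 (R): { none | 0 } gives -1
edge 2 of 14 (R): { none | -1, 0 } gives -2
edge 3 of 14 (R): { none | -2, -1, 0 } gives -3
edge 4 of 14 (B): { -3 | -2, -1, 0 } gives -5/2
edge 5 of 14 (R): { -3 | -5/2, -2, -1, 0 } gives -11/4
edge 6 of 14 (R): { -3 | -11/4, -5/2, -2, -1, 0 } gives -23/8
edge 7 of 14 (B): { -3, -23/8 | -11/4, -5/2, -2, -1, 0 } gives -45/16
edge 8 of 14 (B): { -3, -23/8, -45/16 | -11/4, -5/2, -2, -1, 0 } gives -89/32
edge 9 of 14 (R): { -3, -23/8, -45/16 | -89/32, -11/4, -5/2, -2, -1, 0 } gives -179/64
edge 10 of 14 (B): { -3, -23/8, -45/16, -179/64 | -89/32, -11/4, -5/2, -2, -1, 0 } gives -357/128
edge 11 of 14 (B): { -3, -23/8, -45/16, -179/64, -357/128 | -89/32, -11/4, -5/2, -2, -1, 0 } gives -713/256
edge 12 of 14 (R): { -3, -23/8, -45/16, -179/64, -357/128 | -713/256, -89/32, -11/4, -5/2, -2, -1, 0 } gives -1427/512
edge 13 of 14 (B): { -3, -23/8, -45/16, -179/64, -357/128, -1427/512 | -713/256, -89/32, -11/4, -5/2, -2, -1, 0 } gives -2853/1024
edge 14 of 14 (B): { -3, -23/8, -45/16, -179/64, -357/128, -1427/512, -2853/1024 | -713/256, -89/32, -11/4, -5/2, -2, -1, 0 } gives -5705/2048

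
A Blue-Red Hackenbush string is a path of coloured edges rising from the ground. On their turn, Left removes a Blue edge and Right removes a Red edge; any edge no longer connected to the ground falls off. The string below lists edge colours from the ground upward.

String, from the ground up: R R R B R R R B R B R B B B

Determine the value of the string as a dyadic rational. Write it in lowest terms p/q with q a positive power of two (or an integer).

step 1: add R to get R; options L={ ∅ } R={ 0 } → -1
step 2: add R to get RR; options L={ ∅ } R={ -1,0 } → -2
step 3: add R to get RRR; options L={ ∅ } R={ -2,-1,0 } → -3
step 4: add B to get RRRB; options L={ -3 } R={ -2,-1,0 } → -5/2
step 5: add R to get RRRBR; options L={ -3 } R={ -5/2,-2,-1,0 } → -11/4
step 6: add R to get RRRBRR; options L={ -3 } R={ -11/4,-5/2,-2,-1,0 } → -23/8
step 7: add R to get RRRBRRR; options L={ -3 } R={ -23/8,-11/4,-5/2,-2,-1,0 } → -47/16
step 8: add B to get RRRBRRRB; options L={ -3,-47/16 } R={ -23/8,-11/4,-5/2,-2,-1,0 } → -93/32
step 9: add R to get RRRBRRRBR; options L={ -3,-47/16 } R={ -93/32,-23/8,-11/4,-5/2,-2,-1,0 } → -187/64
step 10: add B to get RRRBRRRBRB; options L={ -3,-47/16,-187/64 } R={ -93/32,-23/8,-11/4,-5/2,-2,-1,0 } → -373/128
step 11: add R to get RRRBRRRBRBR; options L={ -3,-47/16,-187/64 } R={ -373/128,-93/32,-23/8,-11/4,-5/2,-2,-1,0 } → -747/256
step 12: add B to get RRRBRRRBRBRB; options L={ -3,-47/16,-187/64,-747/256 } R={ -373/128,-93/32,-23/8,-11/4,-5/2,-2,-1,0 } → -1493/512
step 13: add B to get RRRBRRRBRBRBB; options L={ -3,-47/16,-187/64,-747/256,-1493/512 } R={ -373/128,-93/32,-23/8,-11/4,-5/2,-2,-1,0 } → -2985/1024
step 14: add B to get RRRBRRRBRBRBBB; options L={ -3,-47/16,-187/64,-747/256,-1493/512,-2985/1024 } R={ -373/128,-93/32,-23/8,-11/4,-5/2,-2,-1,0 } → -5969/2048

-5969/2048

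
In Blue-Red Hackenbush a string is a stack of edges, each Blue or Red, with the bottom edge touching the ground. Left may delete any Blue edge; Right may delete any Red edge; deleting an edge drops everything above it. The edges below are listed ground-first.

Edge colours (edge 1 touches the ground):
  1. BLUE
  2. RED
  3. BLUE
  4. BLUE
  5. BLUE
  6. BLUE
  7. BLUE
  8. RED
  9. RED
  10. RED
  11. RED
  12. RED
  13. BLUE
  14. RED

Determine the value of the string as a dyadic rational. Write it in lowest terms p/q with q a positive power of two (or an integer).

Prefix values for BLUE RED BLUE BLUE BLUE BLUE BLUE RED RED RED RED RED BLUE RED via {L|R} + simplicity:
v_1 [B]  L=[0]  R=[]  gives 1
v_2 [BR]  L=[0]  R=[1]  gives 1/2
v_3 [BRB]  L=[0, 1/2]  R=[1]  gives 3/4
v_4 [BRBB]  L=[0, 1/2, 3/4]  R=[1]  gives 7/8
v_5 [BRBBB]  L=[0, 1/2, 3/4, 7/8]  R=[1]  gives 15/16
v_6 [BRBBBB]  L=[0, 1/2, 3/4, 7/8, 15/16]  R=[1]  gives 31/32
v_7 [BRBBBBB]  L=[0, 1/2, 3/4, 7/8, 15/16, 31/32]  R=[1]  gives 63/64
v_8 [BRBBBBBR]  L=[0, 1/2, 3/4, 7/8, 15/16, 31/32]  R=[63/64, 1]  gives 125/128
v_9 [BRBBBBBRR]  L=[0, 1/2, 3/4, 7/8, 15/16, 31/32]  R=[125/128, 63/64, 1]  gives 249/256
v_10 [BRBBBBBRRR]  L=[0, 1/2, 3/4, 7/8, 15/16, 31/32]  R=[249/256, 125/128, 63/64, 1]  gives 497/512
v_11 [BRBBBBBRRRR]  L=[0, 1/2, 3/4, 7/8, 15/16, 31/32]  R=[497/512, 249/256, 125/128, 63/64, 1]  gives 993/1024
v_12 [BRBBBBBRRRRR]  L=[0, 1/2, 3/4, 7/8, 15/16, 31/32]  R=[993/1024, 497/512, 249/256, 125/128, 63/64, 1]  gives 1985/2048
v_13 [BRBBBBBRRRRRB]  L=[0, 1/2, 3/4, 7/8, 15/16, 31/32, 1985/2048]  R=[993/1024, 497/512, 249/256, 125/128, 63/64, 1]  gives 3971/4096
v_14 [BRBBBBBRRRRRBR]  L=[0, 1/2, 3/4, 7/8, 15/16, 31/32, 1985/2048]  R=[3971/4096, 993/1024, 497/512, 249/256, 125/128, 63/64, 1]  gives 7941/8192

7941/8192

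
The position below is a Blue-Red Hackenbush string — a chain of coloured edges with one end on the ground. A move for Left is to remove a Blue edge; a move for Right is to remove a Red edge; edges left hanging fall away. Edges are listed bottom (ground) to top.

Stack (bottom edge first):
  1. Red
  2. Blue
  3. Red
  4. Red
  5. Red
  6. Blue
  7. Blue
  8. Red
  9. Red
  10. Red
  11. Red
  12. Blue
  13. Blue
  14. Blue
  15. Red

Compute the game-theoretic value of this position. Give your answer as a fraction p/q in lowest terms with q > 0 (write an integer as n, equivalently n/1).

step 1: add Red to get R; options L={ — } R={ 0 } gives -1
step 2: add Blue to get RB; options L={ -1 } R={ 0 } gives -1/2
step 3: add Red to get RBR; options L={ -1 } R={ -1/2; 0 } gives -3/4
step 4: add Red to get RBRR; options L={ -1 } R={ -3/4; -1/2; 0 } gives -7/8
step 5: add Red to get RBRRR; options L={ -1 } R={ -7/8; -3/4; -1/2; 0 } gives -15/16
step 6: add Blue to get RBRRRB; options L={ -1; -15/16 } R={ -7/8; -3/4; -1/2; 0 } gives -29/32
step 7: add Blue to get RBRRRBB; options L={ -1; -15/16; -29/32 } R={ -7/8; -3/4; -1/2; 0 } gives -57/64
step 8: add Red to get RBRRRBBR; options L={ -1; -15/16; -29/32 } R={ -57/64; -7/8; -3/4; -1/2; 0 } gives -115/128
step 9: add Red to get RBRRRBBRR; options L={ -1; -15/16; -29/32 } R={ -115/128; -57/64; -7/8; -3/4; -1/2; 0 } gives -231/256
step 10: add Red to get RBRRRBBRRR; options L={ -1; -15/16; -29/32 } R={ -231/256; -115/128; -57/64; -7/8; -3/4; -1/2; 0 } gives -463/512
step 11: add Red to get RBRRRBBRRRR; options L={ -1; -15/16; -29/32 } R={ -463/512; -231/256; -115/128; -57/64; -7/8; -3/4; -1/2; 0 } gives -927/1024
step 12: add Blue to get RBRRRBBRRRRB; options L={ -1; -15/16; -29/32; -927/1024 } R={ -463/512; -231/256; -115/128; -57/64; -7/8; -3/4; -1/2; 0 } gives -1853/2048
step 13: add Blue to get RBRRRBBRRRRBB; options L={ -1; -15/16; -29/32; -927/1024; -1853/2048 } R={ -463/512; -231/256; -115/128; -57/64; -7/8; -3/4; -1/2; 0 } gives -3705/4096
step 14: add Blue to get RBRRRBBRRRRBBB; options L={ -1; -15/16; -29/32; -927/1024; -1853/2048; -3705/4096 } R={ -463/512; -231/256; -115/128; -57/64; -7/8; -3/4; -1/2; 0 } gives -7409/8192
step 15: add Red to get RBRRRBBRRRRBBBR; options L={ -1; -15/16; -29/32; -927/1024; -1853/2048; -3705/4096 } R={ -7409/8192; -463/512; -231/256; -115/128; -57/64; -7/8; -3/4; -1/2; 0 } gives -14819/16384

-14819/16384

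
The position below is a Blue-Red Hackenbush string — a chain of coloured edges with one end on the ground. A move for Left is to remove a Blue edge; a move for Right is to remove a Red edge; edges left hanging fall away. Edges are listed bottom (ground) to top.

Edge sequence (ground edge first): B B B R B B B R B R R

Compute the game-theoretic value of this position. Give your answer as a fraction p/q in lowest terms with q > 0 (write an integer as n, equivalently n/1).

745/256

val(B) = { 0 | — } => 1
val(BB) = { 0,1 | — } => 2
val(BBB) = { 0,1,2 | — } => 3
val(BBBR) = { 0,1,2 | 3 } => 5/2
val(BBBRB) = { 0,1,2,5/2 | 3 } => 11/4
val(BBBRBB) = { 0,1,2,5/2,11/4 | 3 } => 23/8
val(BBBRBBB) = { 0,1,2,5/2,11/4,23/8 | 3 } => 47/16
val(BBBRBBBR) = { 0,1,2,5/2,11/4,23/8 | 47/16,3 } => 93/32
val(BBBRBBBRB) = { 0,1,2,5/2,11/4,23/8,93/32 | 47/16,3 } => 187/64
val(BBBRBBBRBR) = { 0,1,2,5/2,11/4,23/8,93/32 | 187/64,47/16,3 } => 373/128
val(BBBRBBBRBRR) = { 0,1,2,5/2,11/4,23/8,93/32 | 373/128,187/64,47/16,3 } => 745/256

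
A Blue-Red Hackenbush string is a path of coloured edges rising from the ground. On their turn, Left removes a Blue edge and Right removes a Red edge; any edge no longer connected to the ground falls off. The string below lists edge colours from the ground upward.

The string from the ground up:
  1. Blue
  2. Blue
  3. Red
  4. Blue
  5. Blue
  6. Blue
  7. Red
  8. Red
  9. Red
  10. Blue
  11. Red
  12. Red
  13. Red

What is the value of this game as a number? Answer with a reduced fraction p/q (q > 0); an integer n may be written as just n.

3857/2048

Build g(s[:k]) for k = 1..13, string s = Blue Blue Red Blue Blue Blue Red Red Red Blue Red Red Red.
B: Left { 0 }, Right { · } ⇒ simplest 1
BB: Left { 0,1 }, Right { · } ⇒ simplest 2
BBR: Left { 0,1 }, Right { 2 } ⇒ simplest 3/2
BBRB: Left { 0,1,3/2 }, Right { 2 } ⇒ simplest 7/4
BBRBB: Left { 0,1,3/2,7/4 }, Right { 2 } ⇒ simplest 15/8
BBRBBB: Left { 0,1,3/2,7/4,15/8 }, Right { 2 } ⇒ simplest 31/16
BBRBBBR: Left { 0,1,3/2,7/4,15/8 }, Right { 31/16,2 } ⇒ simplest 61/32
BBRBBBRR: Left { 0,1,3/2,7/4,15/8 }, Right { 61/32,31/16,2 } ⇒ simplest 121/64
BBRBBBRRR: Left { 0,1,3/2,7/4,15/8 }, Right { 121/64,61/32,31/16,2 } ⇒ simplest 241/128
BBRBBBRRRB: Left { 0,1,3/2,7/4,15/8,241/128 }, Right { 121/64,61/32,31/16,2 } ⇒ simplest 483/256
BBRBBBRRRBR: Left { 0,1,3/2,7/4,15/8,241/128 }, Right { 483/256,121/64,61/32,31/16,2 } ⇒ simplest 965/512
BBRBBBRRRBRR: Left { 0,1,3/2,7/4,15/8,241/128 }, Right { 965/512,483/256,121/64,61/32,31/16,2 } ⇒ simplest 1929/1024
BBRBBBRRRBRRR: Left { 0,1,3/2,7/4,15/8,241/128 }, Right { 1929/1024,965/512,483/256,121/64,61/32,31/16,2 } ⇒ simplest 3857/2048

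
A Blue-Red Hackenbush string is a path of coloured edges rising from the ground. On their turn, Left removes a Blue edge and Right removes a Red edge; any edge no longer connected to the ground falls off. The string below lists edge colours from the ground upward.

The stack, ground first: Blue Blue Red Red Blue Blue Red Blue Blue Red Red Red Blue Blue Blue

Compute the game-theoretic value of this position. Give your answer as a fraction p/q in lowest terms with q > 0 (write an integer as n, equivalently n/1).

11663/8192

1 of 15 · B · max L 0 · min R +∞ ⇒ 1
2 of 15 · BB · max L 1 · min R +∞ ⇒ 2
3 of 15 · BBR · max L 1 · min R 2 ⇒ 3/2
4 of 15 · BBRR · max L 1 · min R 3/2 ⇒ 5/4
5 of 15 · BBRRB · max L 5/4 · min R 3/2 ⇒ 11/8
6 of 15 · BBRRBB · max L 11/8 · min R 3/2 ⇒ 23/16
7 of 15 · BBRRBBR · max L 11/8 · min R 23/16 ⇒ 45/32
8 of 15 · BBRRBBRB · max L 45/32 · min R 23/16 ⇒ 91/64
9 of 15 · BBRRBBRBB · max L 91/64 · min R 23/16 ⇒ 183/128
10 of 15 · BBRRBBRBBR · max L 91/64 · min R 183/128 ⇒ 365/256
11 of 15 · BBRRBBRBBRR · max L 91/64 · min R 365/256 ⇒ 729/512
12 of 15 · BBRRBBRBBRRR · max L 91/64 · min R 729/512 ⇒ 1457/1024
13 of 15 · BBRRBBRBBRRRB · max L 1457/1024 · min R 729/512 ⇒ 2915/2048
14 of 15 · BBRRBBRBBRRRBB · max L 2915/2048 · min R 729/512 ⇒ 5831/4096
15 of 15 · BBRRBBRBBRRRBBB · max L 5831/4096 · min R 729/512 ⇒ 11663/8192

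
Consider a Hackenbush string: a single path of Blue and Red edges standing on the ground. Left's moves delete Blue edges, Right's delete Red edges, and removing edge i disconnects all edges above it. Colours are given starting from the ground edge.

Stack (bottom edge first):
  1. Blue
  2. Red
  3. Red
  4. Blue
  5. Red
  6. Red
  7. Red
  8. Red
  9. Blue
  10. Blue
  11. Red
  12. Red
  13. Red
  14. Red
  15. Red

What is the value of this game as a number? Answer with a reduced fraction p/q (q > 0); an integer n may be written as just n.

Recurse on prefixes of the 15-edge string Blue Red Red Blue Red Red Red Red Blue Blue Red Red Red Red Red:
1 of 15 · B · max L 0 · min R +∞ = 1
2 of 15 · BR · max L 0 · min R 1 = 1/2
3 of 15 · BRR · max L 0 · min R 1/2 = 1/4
4 of 15 · BRRB · max L 1/4 · min R 1/2 = 3/8
5 of 15 · BRRBR · max L 1/4 · min R 3/8 = 5/16
6 of 15 · BRRBRR · max L 1/4 · min R 5/16 = 9/32
7 of 15 · BRRBRRR · max L 1/4 · min R 9/32 = 17/64
8 of 15 · BRRBRRRR · max L 1/4 · min R 17/64 = 33/128
9 of 15 · BRRBRRRRB · max L 33/128 · min R 17/64 = 67/256
10 of 15 · BRRBRRRRBB · max L 67/256 · min R 17/64 = 135/512
11 of 15 · BRRBRRRRBBR · max L 67/256 · min R 135/512 = 269/1024
12 of 15 · BRRBRRRRBBRR · max L 67/256 · min R 269/1024 = 537/2048
13 of 15 · BRRBRRRRBBRRR · max L 67/256 · min R 537/2048 = 1073/4096
14 of 15 · BRRBRRRRBBRRRR · max L 67/256 · min R 1073/4096 = 2145/8192
15 of 15 · BRRBRRRRBBRRRRR · max L 67/256 · min R 2145/8192 = 4289/16384

4289/16384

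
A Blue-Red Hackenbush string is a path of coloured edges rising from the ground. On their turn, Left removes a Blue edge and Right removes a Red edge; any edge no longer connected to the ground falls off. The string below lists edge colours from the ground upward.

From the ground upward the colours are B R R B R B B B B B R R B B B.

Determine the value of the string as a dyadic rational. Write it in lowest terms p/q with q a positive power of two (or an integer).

6095/16384

val_1 [B]  L=[0]  R=[·]  → 1
val_2 [BR]  L=[0]  R=[1]  → 1/2
val_3 [BRR]  L=[0]  R=[1/2; 1]  → 1/4
val_4 [BRRB]  L=[0; 1/4]  R=[1/2; 1]  → 3/8
val_5 [BRRBR]  L=[0; 1/4]  R=[3/8; 1/2; 1]  → 5/16
val_6 [BRRBRB]  L=[0; 1/4; 5/16]  R=[3/8; 1/2; 1]  → 11/32
val_7 [BRRBRBB]  L=[0; 1/4; 5/16; 11/32]  R=[3/8; 1/2; 1]  → 23/64
val_8 [BRRBRBBB]  L=[0; 1/4; 5/16; 11/32; 23/64]  R=[3/8; 1/2; 1]  → 47/128
val_9 [BRRBRBBBB]  L=[0; 1/4; 5/16; 11/32; 23/64; 47/128]  R=[3/8; 1/2; 1]  → 95/256
val_10 [BRRBRBBBBB]  L=[0; 1/4; 5/16; 11/32; 23/64; 47/128; 95/256]  R=[3/8; 1/2; 1]  → 191/512
val_11 [BRRBRBBBBBR]  L=[0; 1/4; 5/16; 11/32; 23/64; 47/128; 95/256]  R=[191/512; 3/8; 1/2; 1]  → 381/1024
val_12 [BRRBRBBBBBRR]  L=[0; 1/4; 5/16; 11/32; 23/64; 47/128; 95/256]  R=[381/1024; 191/512; 3/8; 1/2; 1]  → 761/2048
val_13 [BRRBRBBBBBRRB]  L=[0; 1/4; 5/16; 11/32; 23/64; 47/128; 95/256; 761/2048]  R=[381/1024; 191/512; 3/8; 1/2; 1]  → 1523/4096
val_14 [BRRBRBBBBBRRBB]  L=[0; 1/4; 5/16; 11/32; 23/64; 47/128; 95/256; 761/2048; 1523/4096]  R=[381/1024; 191/512; 3/8; 1/2; 1]  → 3047/8192
val_15 [BRRBRBBBBBRRBBB]  L=[0; 1/4; 5/16; 11/32; 23/64; 47/128; 95/256; 761/2048; 1523/4096; 3047/8192]  R=[381/1024; 191/512; 3/8; 1/2; 1]  → 6095/16384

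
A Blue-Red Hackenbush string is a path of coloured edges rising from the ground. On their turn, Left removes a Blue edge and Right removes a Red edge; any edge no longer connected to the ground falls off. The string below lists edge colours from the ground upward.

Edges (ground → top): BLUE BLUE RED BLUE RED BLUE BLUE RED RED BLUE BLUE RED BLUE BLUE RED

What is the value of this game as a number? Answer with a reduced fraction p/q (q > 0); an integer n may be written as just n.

Prefix values for BLUE BLUE RED BLUE RED BLUE BLUE RED RED BLUE BLUE RED BLUE BLUE RED via {L|R} + simplicity:
B: Left { 0 }, Right { — } → simplest 1
BB: Left { 0 1 }, Right { — } → simplest 2
BBR: Left { 0 1 }, Right { 2 } → simplest 3/2
BBRB: Left { 0 1 3/2 }, Right { 2 } → simplest 7/4
BBRBR: Left { 0 1 3/2 }, Right { 7/4 2 } → simplest 13/8
BBRBRB: Left { 0 1 3/2 13/8 }, Right { 7/4 2 } → simplest 27/16
BBRBRBB: Left { 0 1 3/2 13/8 27/16 }, Right { 7/4 2 } → simplest 55/32
BBRBRBBR: Left { 0 1 3/2 13/8 27/16 }, Right { 55/32 7/4 2 } → simplest 109/64
BBRBRBBRR: Left { 0 1 3/2 13/8 27/16 }, Right { 109/64 55/32 7/4 2 } → simplest 217/128
BBRBRBBRRB: Left { 0 1 3/2 13/8 27/16 217/128 }, Right { 109/64 55/32 7/4 2 } → simplest 435/256
BBRBRBBRRBB: Left { 0 1 3/2 13/8 27/16 217/128 435/256 }, Right { 109/64 55/32 7/4 2 } → simplest 871/512
BBRBRBBRRBBR: Left { 0 1 3/2 13/8 27/16 217/128 435/256 }, Right { 871/512 109/64 55/32 7/4 2 } → simplest 1741/1024
BBRBRBBRRBBRB: Left { 0 1 3/2 13/8 27/16 217/128 435/256 1741/1024 }, Right { 871/512 109/64 55/32 7/4 2 } → simplest 3483/2048
BBRBRBBRRBBRBB: Left { 0 1 3/2 13/8 27/16 217/128 435/256 1741/1024 3483/2048 }, Right { 871/512 109/64 55/32 7/4 2 } → simplest 6967/4096
BBRBRBBRRBBRBBR: Left { 0 1 3/2 13/8 27/16 217/128 435/256 1741/1024 3483/2048 }, Right { 6967/4096 871/512 109/64 55/32 7/4 2 } → simplest 13933/8192

13933/8192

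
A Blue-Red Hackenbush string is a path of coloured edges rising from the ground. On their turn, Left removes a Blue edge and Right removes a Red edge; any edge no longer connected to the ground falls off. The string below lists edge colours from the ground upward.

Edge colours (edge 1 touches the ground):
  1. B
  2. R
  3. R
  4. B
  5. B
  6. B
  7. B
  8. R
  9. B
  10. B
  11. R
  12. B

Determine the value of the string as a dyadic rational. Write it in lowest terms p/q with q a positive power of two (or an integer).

1 of 12 · B · max L 0 · min R +∞ → 1
2 of 12 · BR · max L 0 · min R 1 → 1/2
3 of 12 · BRR · max L 0 · min R 1/2 → 1/4
4 of 12 · BRRB · max L 1/4 · min R 1/2 → 3/8
5 of 12 · BRRBB · max L 3/8 · min R 1/2 → 7/16
6 of 12 · BRRBBB · max L 7/16 · min R 1/2 → 15/32
7 of 12 · BRRBBBB · max L 15/32 · min R 1/2 → 31/64
8 of 12 · BRRBBBBR · max L 15/32 · min R 31/64 → 61/128
9 of 12 · BRRBBBBRB · max L 61/128 · min R 31/64 → 123/256
10 of 12 · BRRBBBBRBB · max L 123/256 · min R 31/64 → 247/512
11 of 12 · BRRBBBBRBBR · max L 123/256 · min R 247/512 → 493/1024
12 of 12 · BRRBBBBRBBRB · max L 493/1024 · min R 247/512 → 987/2048

987/2048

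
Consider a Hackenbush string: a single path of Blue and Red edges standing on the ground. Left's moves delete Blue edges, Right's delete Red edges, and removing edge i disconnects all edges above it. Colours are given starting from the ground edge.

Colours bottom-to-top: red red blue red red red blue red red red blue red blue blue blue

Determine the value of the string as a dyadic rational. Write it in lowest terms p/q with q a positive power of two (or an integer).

Prefix values for red red blue red red red blue red red red blue red blue blue blue via {L|R} + simplicity:
step 1: add red to get r; options L={ (no moves) } R={ 0 } — -1
step 2: add red to get rr; options L={ (no moves) } R={ -1 0 } — -2
step 3: add blue to get rrb; options L={ -2 } R={ -1 0 } — -3/2
step 4: add red to get rrbr; options L={ -2 } R={ -3/2 -1 0 } — -7/4
step 5: add red to get rrbrr; options L={ -2 } R={ -7/4 -3/2 -1 0 } — -15/8
step 6: add red to get rrbrrr; options L={ -2 } R={ -15/8 -7/4 -3/2 -1 0 } — -31/16
step 7: add blue to get rrbrrrb; options L={ -2 -31/16 } R={ -15/8 -7/4 -3/2 -1 0 } — -61/32
step 8: add red to get rrbrrrbr; options L={ -2 -31/16 } R={ -61/32 -15/8 -7/4 -3/2 -1 0 } — -123/64
step 9: add red to get rrbrrrbrr; options L={ -2 -31/16 } R={ -123/64 -61/32 -15/8 -7/4 -3/2 -1 0 } — -247/128
step 10: add red to get rrbrrrbrrr; options L={ -2 -31/16 } R={ -247/128 -123/64 -61/32 -15/8 -7/4 -3/2 -1 0 } — -495/256
step 11: add blue to get rrbrrrbrrrb; options L={ -2 -31/16 -495/256 } R={ -247/128 -123/64 -61/32 -15/8 -7/4 -3/2 -1 0 } — -989/512
step 12: add red to get rrbrrrbrrrbr; options L={ -2 -31/16 -495/256 } R={ -989/512 -247/128 -123/64 -61/32 -15/8 -7/4 -3/2 -1 0 } — -1979/1024
step 13: add blue to get rrbrrrbrrrbrb; options L={ -2 -31/16 -495/256 -1979/1024 } R={ -989/512 -247/128 -123/64 -61/32 -15/8 -7/4 -3/2 -1 0 } — -3957/2048
step 14: add blue to get rrbrrrbrrrbrbb; options L={ -2 -31/16 -495/256 -1979/1024 -3957/2048 } R={ -989/512 -247/128 -123/64 -61/32 -15/8 -7/4 -3/2 -1 0 } — -7913/4096
step 15: add blue to get rrbrrrbrrrbrbbb; options L={ -2 -31/16 -495/256 -1979/1024 -3957/2048 -7913/4096 } R={ -989/512 -247/128 -123/64 -61/32 -15/8 -7/4 -3/2 -1 0 } — -15825/8192

-15825/8192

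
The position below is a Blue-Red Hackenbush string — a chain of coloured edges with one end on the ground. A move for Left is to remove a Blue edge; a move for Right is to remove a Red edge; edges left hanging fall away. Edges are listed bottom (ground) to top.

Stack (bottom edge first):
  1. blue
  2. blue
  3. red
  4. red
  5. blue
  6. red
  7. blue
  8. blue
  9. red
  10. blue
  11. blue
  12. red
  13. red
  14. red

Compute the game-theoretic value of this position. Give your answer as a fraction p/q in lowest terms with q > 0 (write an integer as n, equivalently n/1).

v(b) = { 0 | · } → 1
v(bb) = { 0,1 | · } → 2
v(bbr) = { 0,1 | 2 } → 3/2
v(bbrr) = { 0,1 | 3/2,2 } → 5/4
v(bbrrb) = { 0,1,5/4 | 3/2,2 } → 11/8
v(bbrrbr) = { 0,1,5/4 | 11/8,3/2,2 } → 21/16
v(bbrrbrb) = { 0,1,5/4,21/16 | 11/8,3/2,2 } → 43/32
v(bbrrbrbb) = { 0,1,5/4,21/16,43/32 | 11/8,3/2,2 } → 87/64
v(bbrrbrbbr) = { 0,1,5/4,21/16,43/32 | 87/64,11/8,3/2,2 } → 173/128
v(bbrrbrbbrb) = { 0,1,5/4,21/16,43/32,173/128 | 87/64,11/8,3/2,2 } → 347/256
v(bbrrbrbbrbb) = { 0,1,5/4,21/16,43/32,173/128,347/256 | 87/64,11/8,3/2,2 } → 695/512
v(bbrrbrbbrbbr) = { 0,1,5/4,21/16,43/32,173/128,347/256 | 695/512,87/64,11/8,3/2,2 } → 1389/1024
v(bbrrbrbbrbbrr) = { 0,1,5/4,21/16,43/32,173/128,347/256 | 1389/1024,695/512,87/64,11/8,3/2,2 } → 2777/2048
v(bbrrbrbbrbbrrr) = { 0,1,5/4,21/16,43/32,173/128,347/256 | 2777/2048,1389/1024,695/512,87/64,11/8,3/2,2 } → 5553/4096

5553/4096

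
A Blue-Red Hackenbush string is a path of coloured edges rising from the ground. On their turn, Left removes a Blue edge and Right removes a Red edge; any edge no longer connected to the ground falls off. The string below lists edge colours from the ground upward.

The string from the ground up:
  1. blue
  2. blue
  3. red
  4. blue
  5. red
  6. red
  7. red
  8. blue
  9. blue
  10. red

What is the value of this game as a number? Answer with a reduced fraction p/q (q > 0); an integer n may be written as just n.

Build g(s[:k]) for k = 1..10, string s = blue blue red blue red red red blue blue red.
step 1: add blue to get b; options L={ 0 } R={ none } => 1
step 2: add blue to get bb; options L={ 0,1 } R={ none } => 2
step 3: add red to get bbr; options L={ 0,1 } R={ 2 } => 3/2
step 4: add blue to get bbrb; options L={ 0,1,3/2 } R={ 2 } => 7/4
step 5: add red to get bbrbr; options L={ 0,1,3/2 } R={ 7/4,2 } => 13/8
step 6: add red to get bbrbrr; options L={ 0,1,3/2 } R={ 13/8,7/4,2 } => 25/16
step 7: add red to get bbrbrrr; options L={ 0,1,3/2 } R={ 25/16,13/8,7/4,2 } => 49/32
step 8: add blue to get bbrbrrrb; options L={ 0,1,3/2,49/32 } R={ 25/16,13/8,7/4,2 } => 99/64
step 9: add blue to get bbrbrrrbb; options L={ 0,1,3/2,49/32,99/64 } R={ 25/16,13/8,7/4,2 } => 199/128
step 10: add red to get bbrbrrrbbr; options L={ 0,1,3/2,49/32,99/64 } R={ 199/128,25/16,13/8,7/4,2 } => 397/256

397/256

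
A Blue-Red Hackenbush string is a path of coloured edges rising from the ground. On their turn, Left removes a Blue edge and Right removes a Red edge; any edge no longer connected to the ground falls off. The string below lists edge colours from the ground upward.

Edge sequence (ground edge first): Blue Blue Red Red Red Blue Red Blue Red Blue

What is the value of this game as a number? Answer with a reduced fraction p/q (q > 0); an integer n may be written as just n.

B: Left { 0 }, Right { none } => simplest 1
BB: Left { 0, 1 }, Right { none } => simplest 2
BBR: Left { 0, 1 }, Right { 2 } => simplest 3/2
BBRR: Left { 0, 1 }, Right { 3/2, 2 } => simplest 5/4
BBRRR: Left { 0, 1 }, Right { 5/4, 3/2, 2 } => simplest 9/8
BBRRRB: Left { 0, 1, 9/8 }, Right { 5/4, 3/2, 2 } => simplest 19/16
BBRRRBR: Left { 0, 1, 9/8 }, Right { 19/16, 5/4, 3/2, 2 } => simplest 37/32
BBRRRBRB: Left { 0, 1, 9/8, 37/32 }, Right { 19/16, 5/4, 3/2, 2 } => simplest 75/64
BBRRRBRBR: Left { 0, 1, 9/8, 37/32 }, Right { 75/64, 19/16, 5/4, 3/2, 2 } => simplest 149/128
BBRRRBRBRB: Left { 0, 1, 9/8, 37/32, 149/128 }, Right { 75/64, 19/16, 5/4, 3/2, 2 } => simplest 299/256

299/256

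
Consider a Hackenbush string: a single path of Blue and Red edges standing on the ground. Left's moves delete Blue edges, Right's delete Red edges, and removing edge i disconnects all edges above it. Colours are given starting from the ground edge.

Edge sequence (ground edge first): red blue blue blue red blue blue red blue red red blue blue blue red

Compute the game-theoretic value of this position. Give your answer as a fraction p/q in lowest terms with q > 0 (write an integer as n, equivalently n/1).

edge 1 of 15 (red): {  | 0 } so -1
edge 2 of 15 (blue): { -1 | 0 } so -1/2
edge 3 of 15 (blue): { -1,-1/2 | 0 } so -1/4
edge 4 of 15 (blue): { -1,-1/2,-1/4 | 0 } so -1/8
edge 5 of 15 (red): { -1,-1/2,-1/4 | -1/8,0 } so -3/16
edge 6 of 15 (blue): { -1,-1/2,-1/4,-3/16 | -1/8,0 } so -5/32
edge 7 of 15 (blue): { -1,-1/2,-1/4,-3/16,-5/32 | -1/8,0 } so -9/64
edge 8 of 15 (red): { -1,-1/2,-1/4,-3/16,-5/32 | -9/64,-1/8,0 } so -19/128
edge 9 of 15 (blue): { -1,-1/2,-1/4,-3/16,-5/32,-19/128 | -9/64,-1/8,0 } so -37/256
edge 10 of 15 (red): { -1,-1/2,-1/4,-3/16,-5/32,-19/128 | -37/256,-9/64,-1/8,0 } so -75/512
edge 11 of 15 (red): { -1,-1/2,-1/4,-3/16,-5/32,-19/128 | -75/512,-37/256,-9/64,-1/8,0 } so -151/1024
edge 12 of 15 (blue): { -1,-1/2,-1/4,-3/16,-5/32,-19/128,-151/1024 | -75/512,-37/256,-9/64,-1/8,0 } so -301/2048
edge 13 of 15 (blue): { -1,-1/2,-1/4,-3/16,-5/32,-19/128,-151/1024,-301/2048 | -75/512,-37/256,-9/64,-1/8,0 } so -601/4096
edge 14 of 15 (blue): { -1,-1/2,-1/4,-3/16,-5/32,-19/128,-151/1024,-301/2048,-601/4096 | -75/512,-37/256,-9/64,-1/8,0 } so -1201/8192
edge 15 of 15 (red): { -1,-1/2,-1/4,-3/16,-5/32,-19/128,-151/1024,-301/2048,-601/4096 | -1201/8192,-75/512,-37/256,-9/64,-1/8,0 } so -2403/16384

-2403/16384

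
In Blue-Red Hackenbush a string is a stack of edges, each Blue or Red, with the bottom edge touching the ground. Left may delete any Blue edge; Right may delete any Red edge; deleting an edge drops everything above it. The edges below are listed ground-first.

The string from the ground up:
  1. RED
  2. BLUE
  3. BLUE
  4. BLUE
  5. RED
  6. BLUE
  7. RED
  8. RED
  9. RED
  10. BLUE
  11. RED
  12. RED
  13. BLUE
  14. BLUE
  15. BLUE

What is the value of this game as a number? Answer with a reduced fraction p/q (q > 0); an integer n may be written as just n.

-2993/16384

1 of 15 · R · max L −∞ · min R 0 so -1
2 of 15 · RB · max L -1 · min R 0 so -1/2
3 of 15 · RBB · max L -1/2 · min R 0 so -1/4
4 of 15 · RBBB · max L -1/4 · min R 0 so -1/8
5 of 15 · RBBBR · max L -1/4 · min R -1/8 so -3/16
6 of 15 · RBBBRB · max L -3/16 · min R -1/8 so -5/32
7 of 15 · RBBBRBR · max L -3/16 · min R -5/32 so -11/64
8 of 15 · RBBBRBRR · max L -3/16 · min R -11/64 so -23/128
9 of 15 · RBBBRBRRR · max L -3/16 · min R -23/128 so -47/256
10 of 15 · RBBBRBRRRB · max L -47/256 · min R -23/128 so -93/512
11 of 15 · RBBBRBRRRBR · max L -47/256 · min R -93/512 so -187/1024
12 of 15 · RBBBRBRRRBRR · max L -47/256 · min R -187/1024 so -375/2048
13 of 15 · RBBBRBRRRBRRB · max L -375/2048 · min R -187/1024 so -749/4096
14 of 15 · RBBBRBRRRBRRBB · max L -749/4096 · min R -187/1024 so -1497/8192
15 of 15 · RBBBRBRRRBRRBBB · max L -1497/8192 · min R -187/1024 so -2993/16384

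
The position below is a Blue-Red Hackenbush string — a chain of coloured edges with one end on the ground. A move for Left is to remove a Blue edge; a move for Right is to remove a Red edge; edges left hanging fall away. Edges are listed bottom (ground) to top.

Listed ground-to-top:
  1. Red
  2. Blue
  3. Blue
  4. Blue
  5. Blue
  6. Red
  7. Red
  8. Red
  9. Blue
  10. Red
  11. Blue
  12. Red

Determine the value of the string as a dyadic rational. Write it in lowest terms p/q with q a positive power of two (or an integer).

R: Left {  }, Right { 0 } so simplest -1
RB: Left { -1 }, Right { 0 } so simplest -1/2
RBB: Left { -1 -1/2 }, Right { 0 } so simplest -1/4
RBBB: Left { -1 -1/2 -1/4 }, Right { 0 } so simplest -1/8
RBBBB: Left { -1 -1/2 -1/4 -1/8 }, Right { 0 } so simplest -1/16
RBBBBR: Left { -1 -1/2 -1/4 -1/8 }, Right { -1/16 0 } so simplest -3/32
RBBBBRR: Left { -1 -1/2 -1/4 -1/8 }, Right { -3/32 -1/16 0 } so simplest -7/64
RBBBBRRR: Left { -1 -1/2 -1/4 -1/8 }, Right { -7/64 -3/32 -1/16 0 } so simplest -15/128
RBBBBRRRB: Left { -1 -1/2 -1/4 -1/8 -15/128 }, Right { -7/64 -3/32 -1/16 0 } so simplest -29/256
RBBBBRRRBR: Left { -1 -1/2 -1/4 -1/8 -15/128 }, Right { -29/256 -7/64 -3/32 -1/16 0 } so simplest -59/512
RBBBBRRRBRB: Left { -1 -1/2 -1/4 -1/8 -15/128 -59/512 }, Right { -29/256 -7/64 -3/32 -1/16 0 } so simplest -117/1024
RBBBBRRRBRBR: Left { -1 -1/2 -1/4 -1/8 -15/128 -59/512 }, Right { -117/1024 -29/256 -7/64 -3/32 -1/16 0 } so simplest -235/2048

-235/2048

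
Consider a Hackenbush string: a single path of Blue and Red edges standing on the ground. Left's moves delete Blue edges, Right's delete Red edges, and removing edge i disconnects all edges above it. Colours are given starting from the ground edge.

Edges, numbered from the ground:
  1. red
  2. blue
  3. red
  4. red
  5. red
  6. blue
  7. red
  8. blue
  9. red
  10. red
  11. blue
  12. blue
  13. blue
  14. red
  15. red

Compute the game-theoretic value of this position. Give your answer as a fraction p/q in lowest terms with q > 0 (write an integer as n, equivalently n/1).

-15047/16384

Recurse on prefixes of the 15-edge string red blue red red red blue red blue red red blue blue blue red red:
r: Left {  }, Right { 0 } — simplest -1
rb: Left { -1 }, Right { 0 } — simplest -1/2
rbr: Left { -1 }, Right { -1/2; 0 } — simplest -3/4
rbrr: Left { -1 }, Right { -3/4; -1/2; 0 } — simplest -7/8
rbrrr: Left { -1 }, Right { -7/8; -3/4; -1/2; 0 } — simplest -15/16
rbrrrb: Left { -1; -15/16 }, Right { -7/8; -3/4; -1/2; 0 } — simplest -29/32
rbrrrbr: Left { -1; -15/16 }, Right { -29/32; -7/8; -3/4; -1/2; 0 } — simplest -59/64
rbrrrbrb: Left { -1; -15/16; -59/64 }, Right { -29/32; -7/8; -3/4; -1/2; 0 } — simplest -117/128
rbrrrbrbr: Left { -1; -15/16; -59/64 }, Right { -117/128; -29/32; -7/8; -3/4; -1/2; 0 } — simplest -235/256
rbrrrbrbrr: Left { -1; -15/16; -59/64 }, Right { -235/256; -117/128; -29/32; -7/8; -3/4; -1/2; 0 } — simplest -471/512
rbrrrbrbrrb: Left { -1; -15/16; -59/64; -471/512 }, Right { -235/256; -117/128; -29/32; -7/8; -3/4; -1/2; 0 } — simplest -941/1024
rbrrrbrbrrbb: Left { -1; -15/16; -59/64; -471/512; -941/1024 }, Right { -235/256; -117/128; -29/32; -7/8; -3/4; -1/2; 0 } — simplest -1881/2048
rbrrrbrbrrbbb: Left { -1; -15/16; -59/64; -471/512; -941/1024; -1881/2048 }, Right { -235/256; -117/128; -29/32; -7/8; -3/4; -1/2; 0 } — simplest -3761/4096
rbrrrbrbrrbbbr: Left { -1; -15/16; -59/64; -471/512; -941/1024; -1881/2048 }, Right { -3761/4096; -235/256; -117/128; -29/32; -7/8; -3/4; -1/2; 0 } — simplest -7523/8192
rbrrrbrbrrbbbrr: Left { -1; -15/16; -59/64; -471/512; -941/1024; -1881/2048 }, Right { -7523/8192; -3761/4096; -235/256; -117/128; -29/32; -7/8; -3/4; -1/2; 0 } — simplest -15047/16384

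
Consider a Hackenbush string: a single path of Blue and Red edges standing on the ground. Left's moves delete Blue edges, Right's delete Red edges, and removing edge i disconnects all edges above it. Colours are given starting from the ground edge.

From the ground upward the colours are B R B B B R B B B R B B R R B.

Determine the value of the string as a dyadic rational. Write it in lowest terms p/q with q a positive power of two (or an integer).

G_1 [B]  L=[0]  R=[∅]  so 1
G_2 [BR]  L=[0]  R=[1]  so 1/2
G_3 [BRB]  L=[0, 1/2]  R=[1]  so 3/4
G_4 [BRBB]  L=[0, 1/2, 3/4]  R=[1]  so 7/8
G_5 [BRBBB]  L=[0, 1/2, 3/4, 7/8]  R=[1]  so 15/16
G_6 [BRBBBR]  L=[0, 1/2, 3/4, 7/8]  R=[15/16, 1]  so 29/32
G_7 [BRBBBRB]  L=[0, 1/2, 3/4, 7/8, 29/32]  R=[15/16, 1]  so 59/64
G_8 [BRBBBRBB]  L=[0, 1/2, 3/4, 7/8, 29/32, 59/64]  R=[15/16, 1]  so 119/128
G_9 [BRBBBRBBB]  L=[0, 1/2, 3/4, 7/8, 29/32, 59/64, 119/128]  R=[15/16, 1]  so 239/256
G_10 [BRBBBRBBBR]  L=[0, 1/2, 3/4, 7/8, 29/32, 59/64, 119/128]  R=[239/256, 15/16, 1]  so 477/512
G_11 [BRBBBRBBBRB]  L=[0, 1/2, 3/4, 7/8, 29/32, 59/64, 119/128, 477/512]  R=[239/256, 15/16, 1]  so 955/1024
G_12 [BRBBBRBBBRBB]  L=[0, 1/2, 3/4, 7/8, 29/32, 59/64, 119/128, 477/512, 955/1024]  R=[239/256, 15/16, 1]  so 1911/2048
G_13 [BRBBBRBBBRBBR]  L=[0, 1/2, 3/4, 7/8, 29/32, 59/64, 119/128, 477/512, 955/1024]  R=[1911/2048, 239/256, 15/16, 1]  so 3821/4096
G_14 [BRBBBRBBBRBBRR]  L=[0, 1/2, 3/4, 7/8, 29/32, 59/64, 119/128, 477/512, 955/1024]  R=[3821/4096, 1911/2048, 239/256, 15/16, 1]  so 7641/8192
G_15 [BRBBBRBBBRBBRRB]  L=[0, 1/2, 3/4, 7/8, 29/32, 59/64, 119/128, 477/512, 955/1024, 7641/8192]  R=[3821/4096, 1911/2048, 239/256, 15/16, 1]  so 15283/16384

15283/16384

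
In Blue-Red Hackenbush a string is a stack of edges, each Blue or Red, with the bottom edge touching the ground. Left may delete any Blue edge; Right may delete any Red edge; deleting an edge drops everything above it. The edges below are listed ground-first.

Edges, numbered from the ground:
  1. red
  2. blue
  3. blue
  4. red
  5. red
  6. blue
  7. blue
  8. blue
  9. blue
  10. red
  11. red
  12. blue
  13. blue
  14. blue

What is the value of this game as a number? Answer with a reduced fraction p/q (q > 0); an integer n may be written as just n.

step 1: add red to get r; options L={  } R={ 0 } -> -1
step 2: add blue to get rb; options L={ -1 } R={ 0 } -> -1/2
step 3: add blue to get rbb; options L={ -1; -1/2 } R={ 0 } -> -1/4
step 4: add red to get rbbr; options L={ -1; -1/2 } R={ -1/4; 0 } -> -3/8
step 5: add red to get rbbrr; options L={ -1; -1/2 } R={ -3/8; -1/4; 0 } -> -7/16
step 6: add blue to get rbbrrb; options L={ -1; -1/2; -7/16 } R={ -3/8; -1/4; 0 } -> -13/32
step 7: add blue to get rbbrrbb; options L={ -1; -1/2; -7/16; -13/32 } R={ -3/8; -1/4; 0 } -> -25/64
step 8: add blue to get rbbrrbbb; options L={ -1; -1/2; -7/16; -13/32; -25/64 } R={ -3/8; -1/4; 0 } -> -49/128
step 9: add blue to get rbbrrbbbb; options L={ -1; -1/2; -7/16; -13/32; -25/64; -49/128 } R={ -3/8; -1/4; 0 } -> -97/256
step 10: add red to get rbbrrbbbbr; options L={ -1; -1/2; -7/16; -13/32; -25/64; -49/128 } R={ -97/256; -3/8; -1/4; 0 } -> -195/512
step 11: add red to get rbbrrbbbbrr; options L={ -1; -1/2; -7/16; -13/32; -25/64; -49/128 } R={ -195/512; -97/256; -3/8; -1/4; 0 } -> -391/1024
step 12: add blue to get rbbrrbbbbrrb; options L={ -1; -1/2; -7/16; -13/32; -25/64; -49/128; -391/1024 } R={ -195/512; -97/256; -3/8; -1/4; 0 } -> -781/2048
step 13: add blue to get rbbrrbbbbrrbb; options L={ -1; -1/2; -7/16; -13/32; -25/64; -49/128; -391/1024; -781/2048 } R={ -195/512; -97/256; -3/8; -1/4; 0 } -> -1561/4096
step 14: add blue to get rbbrrbbbbrrbbb; options L={ -1; -1/2; -7/16; -13/32; -25/64; -49/128; -391/1024; -781/2048; -1561/4096 } R={ -195/512; -97/256; -3/8; -1/4; 0 } -> -3121/8192

-3121/8192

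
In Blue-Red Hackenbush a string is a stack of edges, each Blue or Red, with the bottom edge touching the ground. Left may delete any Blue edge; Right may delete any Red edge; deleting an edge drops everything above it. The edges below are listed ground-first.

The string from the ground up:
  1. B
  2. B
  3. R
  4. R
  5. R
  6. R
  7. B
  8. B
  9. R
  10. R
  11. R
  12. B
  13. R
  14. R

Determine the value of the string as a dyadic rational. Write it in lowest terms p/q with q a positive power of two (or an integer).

G_1 [B]  L=[0]  R=[·]  gives 1
G_2 [BB]  L=[0,1]  R=[·]  gives 2
G_3 [BBR]  L=[0,1]  R=[2]  gives 3/2
G_4 [BBRR]  L=[0,1]  R=[3/2,2]  gives 5/4
G_5 [BBRRR]  L=[0,1]  R=[5/4,3/2,2]  gives 9/8
G_6 [BBRRRR]  L=[0,1]  R=[9/8,5/4,3/2,2]  gives 17/16
G_7 [BBRRRRB]  L=[0,1,17/16]  R=[9/8,5/4,3/2,2]  gives 35/32
G_8 [BBRRRRBB]  L=[0,1,17/16,35/32]  R=[9/8,5/4,3/2,2]  gives 71/64
G_9 [BBRRRRBBR]  L=[0,1,17/16,35/32]  R=[71/64,9/8,5/4,3/2,2]  gives 141/128
G_10 [BBRRRRBBRR]  L=[0,1,17/16,35/32]  R=[141/128,71/64,9/8,5/4,3/2,2]  gives 281/256
G_11 [BBRRRRBBRRR]  L=[0,1,17/16,35/32]  R=[281/256,141/128,71/64,9/8,5/4,3/2,2]  gives 561/512
G_12 [BBRRRRBBRRRB]  L=[0,1,17/16,35/32,561/512]  R=[281/256,141/128,71/64,9/8,5/4,3/2,2]  gives 1123/1024
G_13 [BBRRRRBBRRRBR]  L=[0,1,17/16,35/32,561/512]  R=[1123/1024,281/256,141/128,71/64,9/8,5/4,3/2,2]  gives 2245/2048
G_14 [BBRRRRBBRRRBRR]  L=[0,1,17/16,35/32,561/512]  R=[2245/2048,1123/1024,281/256,141/128,71/64,9/8,5/4,3/2,2]  gives 4489/4096

4489/4096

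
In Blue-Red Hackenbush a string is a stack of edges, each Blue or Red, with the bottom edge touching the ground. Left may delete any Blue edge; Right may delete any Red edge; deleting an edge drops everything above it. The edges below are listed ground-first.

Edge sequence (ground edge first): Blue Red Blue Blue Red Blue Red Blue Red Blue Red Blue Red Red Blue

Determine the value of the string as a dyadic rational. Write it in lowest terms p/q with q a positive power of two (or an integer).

g(B) = { 0 | (no moves) } — 1
g(BR) = { 0 | 1 } — 1/2
g(BRB) = { 0 1/2 | 1 } — 3/4
g(BRBB) = { 0 1/2 3/4 | 1 } — 7/8
g(BRBBR) = { 0 1/2 3/4 | 7/8 1 } — 13/16
g(BRBBRB) = { 0 1/2 3/4 13/16 | 7/8 1 } — 27/32
g(BRBBRBR) = { 0 1/2 3/4 13/16 | 27/32 7/8 1 } — 53/64
g(BRBBRBRB) = { 0 1/2 3/4 13/16 53/64 | 27/32 7/8 1 } — 107/128
g(BRBBRBRBR) = { 0 1/2 3/4 13/16 53/64 | 107/128 27/32 7/8 1 } — 213/256
g(BRBBRBRBRB) = { 0 1/2 3/4 13/16 53/64 213/256 | 107/128 27/32 7/8 1 } — 427/512
g(BRBBRBRBRBR) = { 0 1/2 3/4 13/16 53/64 213/256 | 427/512 107/128 27/32 7/8 1 } — 853/1024
g(BRBBRBRBRBRB) = { 0 1/2 3/4 13/16 53/64 213/256 853/1024 | 427/512 107/128 27/32 7/8 1 } — 1707/2048
g(BRBBRBRBRBRBR) = { 0 1/2 3/4 13/16 53/64 213/256 853/1024 | 1707/2048 427/512 107/128 27/32 7/8 1 } — 3413/4096
g(BRBBRBRBRBRBRR) = { 0 1/2 3/4 13/16 53/64 213/256 853/1024 | 3413/4096 1707/2048 427/512 107/128 27/32 7/8 1 } — 6825/8192
g(BRBBRBRBRBRBRRB) = { 0 1/2 3/4 13/16 53/64 213/256 853/1024 6825/8192 | 3413/4096 1707/2048 427/512 107/128 27/32 7/8 1 } — 13651/16384

13651/16384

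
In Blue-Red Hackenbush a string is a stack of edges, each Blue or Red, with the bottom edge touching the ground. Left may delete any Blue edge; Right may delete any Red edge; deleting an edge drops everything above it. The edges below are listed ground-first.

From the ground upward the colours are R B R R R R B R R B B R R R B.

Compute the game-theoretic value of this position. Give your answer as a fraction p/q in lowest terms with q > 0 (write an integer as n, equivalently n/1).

Recurse on prefixes of the 15-edge string R B R R R R B R R B B R R R B:
1 of 15 · R · max L −∞ · min R 0 → -1
2 of 15 · RB · max L -1 · min R 0 → -1/2
3 of 15 · RBR · max L -1 · min R -1/2 → -3/4
4 of 15 · RBRR · max L -1 · min R -3/4 → -7/8
5 of 15 · RBRRR · max L -1 · min R -7/8 → -15/16
6 of 15 · RBRRRR · max L -1 · min R -15/16 → -31/32
7 of 15 · RBRRRRB · max L -31/32 · min R -15/16 → -61/64
8 of 15 · RBRRRRBR · max L -31/32 · min R -61/64 → -123/128
9 of 15 · RBRRRRBRR · max L -31/32 · min R -123/128 → -247/256
10 of 15 · RBRRRRBRRB · max L -247/256 · min R -123/128 → -493/512
11 of 15 · RBRRRRBRRBB · max L -493/512 · min R -123/128 → -985/1024
12 of 15 · RBRRRRBRRBBR · max L -493/512 · min R -985/1024 → -1971/2048
13 of 15 · RBRRRRBRRBBRR · max L -493/512 · min R -1971/2048 → -3943/4096
14 of 15 · RBRRRRBRRBBRRR · max L -493/512 · min R -3943/4096 → -7887/8192
15 of 15 · RBRRRRBRRBBRRRB · max L -7887/8192 · min R -3943/4096 → -15773/16384

-15773/16384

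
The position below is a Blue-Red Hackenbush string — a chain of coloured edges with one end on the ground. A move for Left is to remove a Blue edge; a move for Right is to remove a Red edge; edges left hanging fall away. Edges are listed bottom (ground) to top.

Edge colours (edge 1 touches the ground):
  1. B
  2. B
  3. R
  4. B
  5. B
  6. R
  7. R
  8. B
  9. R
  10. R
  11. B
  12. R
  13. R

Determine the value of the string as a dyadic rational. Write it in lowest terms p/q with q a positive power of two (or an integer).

Build G(s[:k]) for k = 1..13, string s = B B R B B R R B R R B R R.
G_1 [B]  L=[0]  R=[—]  so 1
G_2 [BB]  L=[0; 1]  R=[—]  so 2
G_3 [BBR]  L=[0; 1]  R=[2]  so 3/2
G_4 [BBRB]  L=[0; 1; 3/2]  R=[2]  so 7/4
G_5 [BBRBB]  L=[0; 1; 3/2; 7/4]  R=[2]  so 15/8
G_6 [BBRBBR]  L=[0; 1; 3/2; 7/4]  R=[15/8; 2]  so 29/16
G_7 [BBRBBRR]  L=[0; 1; 3/2; 7/4]  R=[29/16; 15/8; 2]  so 57/32
G_8 [BBRBBRRB]  L=[0; 1; 3/2; 7/4; 57/32]  R=[29/16; 15/8; 2]  so 115/64
G_9 [BBRBBRRBR]  L=[0; 1; 3/2; 7/4; 57/32]  R=[115/64; 29/16; 15/8; 2]  so 229/128
G_10 [BBRBBRRBRR]  L=[0; 1; 3/2; 7/4; 57/32]  R=[229/128; 115/64; 29/16; 15/8; 2]  so 457/256
G_11 [BBRBBRRBRRB]  L=[0; 1; 3/2; 7/4; 57/32; 457/256]  R=[229/128; 115/64; 29/16; 15/8; 2]  so 915/512
G_12 [BBRBBRRBRRBR]  L=[0; 1; 3/2; 7/4; 57/32; 457/256]  R=[915/512; 229/128; 115/64; 29/16; 15/8; 2]  so 1829/1024
G_13 [BBRBBRRBRRBRR]  L=[0; 1; 3/2; 7/4; 57/32; 457/256]  R=[1829/1024; 915/512; 229/128; 115/64; 29/16; 15/8; 2]  so 3657/2048

3657/2048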